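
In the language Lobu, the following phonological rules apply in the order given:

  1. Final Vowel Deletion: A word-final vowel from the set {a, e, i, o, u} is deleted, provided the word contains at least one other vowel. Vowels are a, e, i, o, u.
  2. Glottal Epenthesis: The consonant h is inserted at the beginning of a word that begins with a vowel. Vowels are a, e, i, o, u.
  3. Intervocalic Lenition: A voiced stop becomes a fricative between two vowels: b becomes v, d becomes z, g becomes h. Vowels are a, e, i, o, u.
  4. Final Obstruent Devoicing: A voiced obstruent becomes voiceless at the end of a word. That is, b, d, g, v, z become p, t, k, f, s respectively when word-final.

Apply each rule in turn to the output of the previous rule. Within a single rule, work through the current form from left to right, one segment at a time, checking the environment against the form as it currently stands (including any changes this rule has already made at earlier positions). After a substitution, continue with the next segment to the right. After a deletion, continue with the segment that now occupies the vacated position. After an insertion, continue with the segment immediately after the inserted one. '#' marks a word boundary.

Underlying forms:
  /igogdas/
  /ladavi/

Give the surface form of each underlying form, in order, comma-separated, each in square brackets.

[hihogdas], [lazaf]

/igogdas/:
  1 Final Vowel Deletion: no change — [igogdas]
  2 Glottal Epenthesis: [igogdas] → [higogdas]
  3 Intervocalic Lenition: [higogdas] → [hihogdas]
  4 Final Obstruent Devoicing: no change — [hihogdas]
/ladavi/:
  1 Final Vowel Deletion: [ladavi] → [ladav]
  2 Glottal Epenthesis: no change — [ladav]
  3 Intervocalic Lenition: [ladav] → [lazav]
  4 Final Obstruent Devoicing: [lazav] → [lazaf]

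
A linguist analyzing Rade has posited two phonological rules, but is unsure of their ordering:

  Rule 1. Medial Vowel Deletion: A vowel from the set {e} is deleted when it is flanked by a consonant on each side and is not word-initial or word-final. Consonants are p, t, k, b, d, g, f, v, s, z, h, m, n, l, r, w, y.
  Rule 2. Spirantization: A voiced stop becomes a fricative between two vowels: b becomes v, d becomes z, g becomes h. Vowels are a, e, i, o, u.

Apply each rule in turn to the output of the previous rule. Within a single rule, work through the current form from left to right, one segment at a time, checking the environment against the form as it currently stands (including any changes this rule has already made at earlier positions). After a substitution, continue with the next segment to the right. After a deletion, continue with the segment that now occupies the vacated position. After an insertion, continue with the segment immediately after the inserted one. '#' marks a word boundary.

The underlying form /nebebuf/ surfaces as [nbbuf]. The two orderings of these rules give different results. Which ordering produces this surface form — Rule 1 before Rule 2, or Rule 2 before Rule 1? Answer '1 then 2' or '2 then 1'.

Order 1 then 2:
  1 Medial Vowel Deletion: [nebebuf] → [nbbuf]
  2 Spirantization: no change — [nbbuf]
  result: [nbbuf]
Order 2 then 1:
  2 Spirantization: [nebebuf] → [nevevuf]
  1 Medial Vowel Deletion: [nevevuf] → [nvvuf]
  result: [nvvuf]

1 then 2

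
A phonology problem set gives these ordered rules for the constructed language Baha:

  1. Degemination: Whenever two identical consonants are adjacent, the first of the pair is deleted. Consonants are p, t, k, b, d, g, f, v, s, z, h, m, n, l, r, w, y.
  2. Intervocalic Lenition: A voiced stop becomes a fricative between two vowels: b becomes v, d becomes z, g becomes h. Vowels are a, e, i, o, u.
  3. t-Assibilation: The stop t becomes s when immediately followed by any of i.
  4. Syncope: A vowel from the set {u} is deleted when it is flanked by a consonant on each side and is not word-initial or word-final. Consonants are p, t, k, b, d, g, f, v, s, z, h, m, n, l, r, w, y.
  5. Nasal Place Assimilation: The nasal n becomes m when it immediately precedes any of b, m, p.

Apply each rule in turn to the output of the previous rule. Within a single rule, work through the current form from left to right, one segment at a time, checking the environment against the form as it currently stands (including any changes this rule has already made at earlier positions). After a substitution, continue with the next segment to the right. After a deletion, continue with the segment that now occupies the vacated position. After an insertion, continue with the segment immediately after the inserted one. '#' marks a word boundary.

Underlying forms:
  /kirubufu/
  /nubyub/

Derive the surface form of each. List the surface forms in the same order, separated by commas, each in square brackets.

/kirubufu/:
  1 Degemination: no change — [kirubufu]
  2 Intervocalic Lenition: [kirubufu] → [kiruvufu]
  3 t-Assibilation: no change — [kiruvufu]
  4 Syncope: [kiruvufu] → [kirvfu]
  5 Nasal Place Assimilation: no change — [kirvfu]
/nubyub/:
  1 Degemination: no change — [nubyub]
  2 Intervocalic Lenition: no change — [nubyub]
  3 t-Assibilation: no change — [nubyub]
  4 Syncope: [nubyub] → [nbyb]
  5 Nasal Place Assimilation: [nbyb] → [mbyb]

[kirvfu], [mbyb]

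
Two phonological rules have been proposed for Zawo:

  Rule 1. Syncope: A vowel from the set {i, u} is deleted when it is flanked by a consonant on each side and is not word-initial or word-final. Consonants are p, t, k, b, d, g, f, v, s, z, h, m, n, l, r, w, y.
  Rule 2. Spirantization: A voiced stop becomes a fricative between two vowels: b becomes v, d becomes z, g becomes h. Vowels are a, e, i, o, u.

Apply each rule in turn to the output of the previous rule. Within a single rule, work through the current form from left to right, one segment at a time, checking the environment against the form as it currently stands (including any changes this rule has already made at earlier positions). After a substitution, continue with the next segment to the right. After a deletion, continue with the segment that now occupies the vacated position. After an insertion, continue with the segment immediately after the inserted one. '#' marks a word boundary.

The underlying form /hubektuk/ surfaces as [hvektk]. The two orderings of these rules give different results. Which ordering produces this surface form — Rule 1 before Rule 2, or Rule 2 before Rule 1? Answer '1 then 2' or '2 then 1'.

Order 1 then 2:
  1 Syncope: [hubektuk] → [hbektk]
  2 Spirantization: no change — [hbektk]
  result: [hbektk]
Order 2 then 1:
  2 Spirantization: [hubektuk] → [huvektuk]
  1 Syncope: [huvektuk] → [hvektk]
  result: [hvektk]

2 then 1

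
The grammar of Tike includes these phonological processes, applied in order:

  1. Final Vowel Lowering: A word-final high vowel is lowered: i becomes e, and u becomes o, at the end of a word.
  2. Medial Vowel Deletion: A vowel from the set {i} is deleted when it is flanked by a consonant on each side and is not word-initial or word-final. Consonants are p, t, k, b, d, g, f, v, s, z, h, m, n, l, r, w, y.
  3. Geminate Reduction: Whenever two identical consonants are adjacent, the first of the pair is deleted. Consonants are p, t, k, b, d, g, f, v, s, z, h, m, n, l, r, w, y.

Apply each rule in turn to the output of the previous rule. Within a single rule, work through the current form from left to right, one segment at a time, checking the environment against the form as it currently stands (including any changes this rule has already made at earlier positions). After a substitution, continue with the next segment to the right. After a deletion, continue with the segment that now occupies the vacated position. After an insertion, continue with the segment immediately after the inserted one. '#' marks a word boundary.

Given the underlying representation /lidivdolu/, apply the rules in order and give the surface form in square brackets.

[ldvdolo]

1 Final Vowel Lowering: [lidivdolu] → [lidivdolo]
2 Medial Vowel Deletion: [lidivdolo] → [ldvdolo]
3 Geminate Reduction: no change — [ldvdolo]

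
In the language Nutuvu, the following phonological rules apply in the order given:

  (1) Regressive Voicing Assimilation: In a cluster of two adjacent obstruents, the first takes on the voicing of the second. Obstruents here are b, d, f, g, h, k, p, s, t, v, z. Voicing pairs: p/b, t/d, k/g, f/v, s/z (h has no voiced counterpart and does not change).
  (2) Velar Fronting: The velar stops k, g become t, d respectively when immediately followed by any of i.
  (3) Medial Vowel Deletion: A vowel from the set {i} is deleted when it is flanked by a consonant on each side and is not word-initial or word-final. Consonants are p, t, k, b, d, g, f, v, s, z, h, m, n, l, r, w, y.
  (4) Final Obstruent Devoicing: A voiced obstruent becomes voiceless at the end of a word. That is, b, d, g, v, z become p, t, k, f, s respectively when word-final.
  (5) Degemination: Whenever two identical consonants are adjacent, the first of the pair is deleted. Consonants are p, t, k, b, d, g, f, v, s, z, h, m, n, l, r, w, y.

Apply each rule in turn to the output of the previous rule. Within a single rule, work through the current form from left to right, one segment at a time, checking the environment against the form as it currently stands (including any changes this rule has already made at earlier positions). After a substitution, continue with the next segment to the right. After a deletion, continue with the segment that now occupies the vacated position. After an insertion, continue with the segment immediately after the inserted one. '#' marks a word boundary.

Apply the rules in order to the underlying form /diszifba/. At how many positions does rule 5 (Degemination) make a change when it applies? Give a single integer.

(1) Regressive Voicing Assimilation: [diszifba] → [dizzivba]
(2) Velar Fronting: no change — [dizzivba]
(3) Medial Vowel Deletion: [dizzivba] → [dzzvba]
(4) Final Obstruent Devoicing: no change — [dzzvba]
(5) Degemination: [dzzvba] → [dzvba]
Rule 5 changed 1 position(s).

1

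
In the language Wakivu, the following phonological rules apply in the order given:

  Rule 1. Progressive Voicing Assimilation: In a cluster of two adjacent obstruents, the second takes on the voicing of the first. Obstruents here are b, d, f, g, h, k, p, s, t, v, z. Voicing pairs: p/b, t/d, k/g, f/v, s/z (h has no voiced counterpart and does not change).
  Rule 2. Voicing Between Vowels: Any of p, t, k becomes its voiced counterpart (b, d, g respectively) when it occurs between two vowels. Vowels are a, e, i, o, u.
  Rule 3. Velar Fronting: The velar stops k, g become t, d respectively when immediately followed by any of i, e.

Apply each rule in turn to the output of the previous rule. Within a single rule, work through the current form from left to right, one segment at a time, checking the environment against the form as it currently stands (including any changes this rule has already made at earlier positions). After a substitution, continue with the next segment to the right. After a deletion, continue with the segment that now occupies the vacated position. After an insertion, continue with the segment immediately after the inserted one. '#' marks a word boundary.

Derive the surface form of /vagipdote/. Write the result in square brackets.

Rule 1 Progressive Voicing Assimilation: [vagipdote] → [vagiptote]
Rule 2 Voicing Between Vowels: [vagiptote] → [vagiptode]
Rule 3 Velar Fronting: [vagiptode] → [vadiptode]

[vadiptode]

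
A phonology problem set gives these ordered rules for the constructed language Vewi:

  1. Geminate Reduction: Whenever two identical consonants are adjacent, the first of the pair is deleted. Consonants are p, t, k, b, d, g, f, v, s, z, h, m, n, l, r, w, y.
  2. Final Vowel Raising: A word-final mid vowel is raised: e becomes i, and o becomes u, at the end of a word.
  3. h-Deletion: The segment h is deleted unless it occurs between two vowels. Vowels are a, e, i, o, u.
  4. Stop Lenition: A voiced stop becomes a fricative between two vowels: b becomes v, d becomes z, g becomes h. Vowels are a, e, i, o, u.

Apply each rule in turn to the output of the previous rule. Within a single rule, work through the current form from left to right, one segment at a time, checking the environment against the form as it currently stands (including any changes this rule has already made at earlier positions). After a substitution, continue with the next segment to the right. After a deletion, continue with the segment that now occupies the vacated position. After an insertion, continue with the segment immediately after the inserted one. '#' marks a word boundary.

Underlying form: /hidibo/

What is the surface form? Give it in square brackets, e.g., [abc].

[izivu]

1 Geminate Reduction: no change — [hidibo]
2 Final Vowel Raising: [hidibo] → [hidibu]
3 h-Deletion: [hidibu] → [idibu]
4 Stop Lenition: [idibu] → [izivu]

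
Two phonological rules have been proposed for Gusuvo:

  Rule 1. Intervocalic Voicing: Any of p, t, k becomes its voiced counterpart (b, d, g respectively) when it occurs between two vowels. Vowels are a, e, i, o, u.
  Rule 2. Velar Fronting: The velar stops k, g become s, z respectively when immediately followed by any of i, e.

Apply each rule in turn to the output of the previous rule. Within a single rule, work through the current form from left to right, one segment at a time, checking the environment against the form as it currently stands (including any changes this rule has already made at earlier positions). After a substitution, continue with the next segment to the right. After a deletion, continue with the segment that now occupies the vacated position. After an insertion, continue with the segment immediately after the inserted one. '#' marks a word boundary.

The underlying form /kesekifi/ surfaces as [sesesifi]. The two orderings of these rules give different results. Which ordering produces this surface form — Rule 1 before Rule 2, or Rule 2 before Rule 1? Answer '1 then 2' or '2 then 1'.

2 then 1

Order 1 then 2:
  1 Intervocalic Voicing: [kesekifi] → [kesegifi]
  2 Velar Fronting: [kesegifi] → [sesezifi]
  result: [sesezifi]
Order 2 then 1:
  2 Velar Fronting: [kesekifi] → [sesesifi]
  1 Intervocalic Voicing: no change — [sesesifi]
  result: [sesesifi]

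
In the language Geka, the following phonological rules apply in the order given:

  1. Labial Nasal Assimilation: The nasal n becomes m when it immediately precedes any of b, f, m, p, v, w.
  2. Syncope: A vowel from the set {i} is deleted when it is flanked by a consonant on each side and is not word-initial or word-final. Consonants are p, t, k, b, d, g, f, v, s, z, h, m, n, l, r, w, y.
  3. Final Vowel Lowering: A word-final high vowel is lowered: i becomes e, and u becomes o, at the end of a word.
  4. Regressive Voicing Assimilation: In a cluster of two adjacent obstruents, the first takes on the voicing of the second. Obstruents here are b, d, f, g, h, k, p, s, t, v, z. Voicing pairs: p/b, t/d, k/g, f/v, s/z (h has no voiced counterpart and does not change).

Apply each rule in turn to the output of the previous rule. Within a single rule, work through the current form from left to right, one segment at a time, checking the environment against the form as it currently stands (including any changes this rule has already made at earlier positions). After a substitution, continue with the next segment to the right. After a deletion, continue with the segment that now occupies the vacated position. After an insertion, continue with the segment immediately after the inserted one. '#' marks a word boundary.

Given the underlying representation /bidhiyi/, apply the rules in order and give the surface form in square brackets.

[bthye]

1 Labial Nasal Assimilation: no change — [bidhiyi]
2 Syncope: [bidhiyi] → [bdhyi]
3 Final Vowel Lowering: [bdhyi] → [bdhye]
4 Regressive Voicing Assimilation: [bdhye] → [bthye]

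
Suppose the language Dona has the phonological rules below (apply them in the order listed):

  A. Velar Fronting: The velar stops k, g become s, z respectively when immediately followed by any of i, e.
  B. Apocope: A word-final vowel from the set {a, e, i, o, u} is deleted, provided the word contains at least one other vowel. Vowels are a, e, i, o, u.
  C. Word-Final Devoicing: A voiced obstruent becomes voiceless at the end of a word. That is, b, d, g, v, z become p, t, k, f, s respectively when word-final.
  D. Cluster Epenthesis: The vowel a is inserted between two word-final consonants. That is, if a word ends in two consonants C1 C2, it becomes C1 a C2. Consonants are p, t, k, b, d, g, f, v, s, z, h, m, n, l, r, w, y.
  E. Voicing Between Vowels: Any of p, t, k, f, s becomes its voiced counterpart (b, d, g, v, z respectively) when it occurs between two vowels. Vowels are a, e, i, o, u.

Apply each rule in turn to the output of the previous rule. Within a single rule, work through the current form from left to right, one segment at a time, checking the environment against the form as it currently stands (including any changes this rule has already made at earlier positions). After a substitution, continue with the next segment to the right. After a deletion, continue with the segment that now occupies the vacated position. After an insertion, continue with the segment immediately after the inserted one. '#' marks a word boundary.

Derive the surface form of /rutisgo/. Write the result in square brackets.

A Velar Fronting: no change — [rutisgo]
B Apocope: [rutisgo] → [rutisg]
C Word-Final Devoicing: [rutisg] → [rutisk]
D Cluster Epenthesis: [rutisk] → [rutisak]
E Voicing Between Vowels: [rutisak] → [rudizak]

[rudizak]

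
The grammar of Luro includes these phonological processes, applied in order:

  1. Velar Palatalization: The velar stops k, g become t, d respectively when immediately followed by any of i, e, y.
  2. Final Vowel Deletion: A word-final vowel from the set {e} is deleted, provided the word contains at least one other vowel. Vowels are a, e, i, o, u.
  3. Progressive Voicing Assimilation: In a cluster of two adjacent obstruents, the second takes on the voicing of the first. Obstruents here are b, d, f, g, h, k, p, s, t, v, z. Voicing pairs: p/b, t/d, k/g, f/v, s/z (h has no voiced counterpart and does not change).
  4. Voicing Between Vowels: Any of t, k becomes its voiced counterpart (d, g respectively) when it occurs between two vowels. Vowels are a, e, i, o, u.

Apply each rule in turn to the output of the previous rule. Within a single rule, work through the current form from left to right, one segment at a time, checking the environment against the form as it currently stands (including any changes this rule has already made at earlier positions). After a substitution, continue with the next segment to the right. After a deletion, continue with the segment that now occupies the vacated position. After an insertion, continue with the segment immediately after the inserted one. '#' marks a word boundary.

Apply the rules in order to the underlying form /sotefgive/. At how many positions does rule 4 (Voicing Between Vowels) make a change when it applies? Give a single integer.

1

1 Velar Palatalization: [sotefgive] → [sotefdive]
2 Final Vowel Deletion: [sotefdive] → [sotefdiv]
3 Progressive Voicing Assimilation: [sotefdiv] → [soteftiv]
4 Voicing Between Vowels: [soteftiv] → [sodeftiv]
Rule 4 changed 1 position(s).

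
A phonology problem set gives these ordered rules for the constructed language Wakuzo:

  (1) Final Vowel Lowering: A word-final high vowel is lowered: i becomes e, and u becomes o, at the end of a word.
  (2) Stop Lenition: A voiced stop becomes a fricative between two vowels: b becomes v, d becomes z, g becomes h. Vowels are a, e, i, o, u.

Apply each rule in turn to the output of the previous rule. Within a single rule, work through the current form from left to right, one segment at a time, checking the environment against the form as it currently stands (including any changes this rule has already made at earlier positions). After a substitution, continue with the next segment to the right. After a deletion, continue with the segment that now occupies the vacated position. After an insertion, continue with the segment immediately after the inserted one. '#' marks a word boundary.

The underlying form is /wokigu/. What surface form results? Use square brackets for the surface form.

(1) Final Vowel Lowering: [wokigu] → [wokigo]
(2) Stop Lenition: [wokigo] → [wokiho]

[wokiho]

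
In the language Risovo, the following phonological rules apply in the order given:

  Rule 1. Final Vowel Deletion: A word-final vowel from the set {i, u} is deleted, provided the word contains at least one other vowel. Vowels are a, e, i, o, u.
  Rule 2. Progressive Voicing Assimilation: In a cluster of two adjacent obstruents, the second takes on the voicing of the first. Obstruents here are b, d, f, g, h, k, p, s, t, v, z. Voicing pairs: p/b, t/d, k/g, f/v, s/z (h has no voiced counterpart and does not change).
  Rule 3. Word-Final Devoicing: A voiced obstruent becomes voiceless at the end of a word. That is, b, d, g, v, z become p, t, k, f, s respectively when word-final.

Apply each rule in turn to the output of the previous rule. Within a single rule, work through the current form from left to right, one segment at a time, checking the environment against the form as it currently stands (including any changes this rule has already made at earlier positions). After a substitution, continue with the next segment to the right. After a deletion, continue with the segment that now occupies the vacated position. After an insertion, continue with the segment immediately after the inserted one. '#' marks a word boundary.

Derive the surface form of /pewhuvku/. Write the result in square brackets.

Rule 1 Final Vowel Deletion: [pewhuvku] → [pewhuvk]
Rule 2 Progressive Voicing Assimilation: [pewhuvk] → [pewhuvg]
Rule 3 Word-Final Devoicing: [pewhuvg] → [pewhuvk]

[pewhuvk]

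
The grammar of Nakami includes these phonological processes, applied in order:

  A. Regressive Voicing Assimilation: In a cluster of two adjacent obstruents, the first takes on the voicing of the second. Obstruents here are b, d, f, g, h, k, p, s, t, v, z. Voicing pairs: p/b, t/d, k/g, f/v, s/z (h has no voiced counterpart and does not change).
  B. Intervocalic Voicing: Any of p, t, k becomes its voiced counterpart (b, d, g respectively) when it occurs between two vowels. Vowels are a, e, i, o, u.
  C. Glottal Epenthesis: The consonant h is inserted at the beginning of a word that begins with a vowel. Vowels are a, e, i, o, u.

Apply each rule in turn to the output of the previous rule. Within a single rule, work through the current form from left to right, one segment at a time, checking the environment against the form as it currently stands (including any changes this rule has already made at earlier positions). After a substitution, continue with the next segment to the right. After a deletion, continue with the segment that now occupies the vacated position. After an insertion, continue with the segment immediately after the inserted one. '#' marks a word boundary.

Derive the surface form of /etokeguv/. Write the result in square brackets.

[hedogeguv]

A Regressive Voicing Assimilation: no change — [etokeguv]
B Intervocalic Voicing: [etokeguv] → [edogeguv]
C Glottal Epenthesis: [edogeguv] → [hedogeguv]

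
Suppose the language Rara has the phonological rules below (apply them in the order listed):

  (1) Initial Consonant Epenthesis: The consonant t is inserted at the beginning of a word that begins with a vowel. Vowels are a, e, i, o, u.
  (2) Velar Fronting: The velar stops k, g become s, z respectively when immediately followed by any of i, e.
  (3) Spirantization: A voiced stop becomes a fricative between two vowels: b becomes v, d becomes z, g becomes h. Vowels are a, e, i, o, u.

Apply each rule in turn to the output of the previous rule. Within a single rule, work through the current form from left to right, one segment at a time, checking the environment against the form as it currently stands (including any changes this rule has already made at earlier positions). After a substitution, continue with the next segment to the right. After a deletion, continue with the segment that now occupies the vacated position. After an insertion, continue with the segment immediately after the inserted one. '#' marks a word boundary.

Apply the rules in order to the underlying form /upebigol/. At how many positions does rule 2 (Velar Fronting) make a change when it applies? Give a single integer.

(1) Initial Consonant Epenthesis: [upebigol] → [tupebigol]
(2) Velar Fronting: no change — [tupebigol]
(3) Spirantization: [tupebigol] → [tupevihol]
Rule 2 changed 0 position(s).

0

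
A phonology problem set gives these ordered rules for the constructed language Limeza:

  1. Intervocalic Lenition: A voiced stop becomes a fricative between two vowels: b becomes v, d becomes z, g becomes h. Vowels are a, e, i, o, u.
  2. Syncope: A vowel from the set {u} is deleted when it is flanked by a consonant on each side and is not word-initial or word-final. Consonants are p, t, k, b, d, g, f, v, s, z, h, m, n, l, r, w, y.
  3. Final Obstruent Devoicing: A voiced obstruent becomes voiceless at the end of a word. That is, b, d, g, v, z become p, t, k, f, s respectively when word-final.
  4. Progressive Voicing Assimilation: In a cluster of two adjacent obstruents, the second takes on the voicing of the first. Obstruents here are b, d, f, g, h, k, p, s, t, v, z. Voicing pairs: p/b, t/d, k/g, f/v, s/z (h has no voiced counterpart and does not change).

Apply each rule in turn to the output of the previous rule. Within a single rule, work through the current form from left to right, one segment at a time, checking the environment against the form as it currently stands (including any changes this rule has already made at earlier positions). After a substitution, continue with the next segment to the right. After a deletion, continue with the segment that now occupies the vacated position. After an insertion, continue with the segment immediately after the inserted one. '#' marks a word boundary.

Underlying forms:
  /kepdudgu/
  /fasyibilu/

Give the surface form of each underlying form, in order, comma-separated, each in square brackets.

/kepdudgu/:
  1 Intervocalic Lenition: no change — [kepdudgu]
  2 Syncope: [kepdudgu] → [kepddgu]
  3 Final Obstruent Devoicing: no change — [kepddgu]
  4 Progressive Voicing Assimilation: [kepddgu] → [kepttku]
/fasyibilu/:
  1 Intervocalic Lenition: [fasyibilu] → [fasyivilu]
  2 Syncope: no change — [fasyivilu]
  3 Final Obstruent Devoicing: no change — [fasyivilu]
  4 Progressive Voicing Assimilation: no change — [fasyivilu]

[kepttku], [fasyivilu]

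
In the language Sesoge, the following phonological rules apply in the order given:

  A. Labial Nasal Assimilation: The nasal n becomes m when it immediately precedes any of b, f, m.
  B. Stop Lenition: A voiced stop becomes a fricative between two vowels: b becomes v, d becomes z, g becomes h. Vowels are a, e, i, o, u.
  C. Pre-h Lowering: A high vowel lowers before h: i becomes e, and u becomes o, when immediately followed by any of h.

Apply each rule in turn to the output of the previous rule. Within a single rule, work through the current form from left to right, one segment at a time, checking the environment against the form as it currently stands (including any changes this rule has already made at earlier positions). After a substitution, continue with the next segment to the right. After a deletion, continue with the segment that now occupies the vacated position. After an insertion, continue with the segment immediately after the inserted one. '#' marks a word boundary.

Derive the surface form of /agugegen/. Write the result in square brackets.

A Labial Nasal Assimilation: no change — [agugegen]
B Stop Lenition: [agugegen] → [ahuhehen]
C Pre-h Lowering: [ahuhehen] → [ahohehen]

[ahohehen]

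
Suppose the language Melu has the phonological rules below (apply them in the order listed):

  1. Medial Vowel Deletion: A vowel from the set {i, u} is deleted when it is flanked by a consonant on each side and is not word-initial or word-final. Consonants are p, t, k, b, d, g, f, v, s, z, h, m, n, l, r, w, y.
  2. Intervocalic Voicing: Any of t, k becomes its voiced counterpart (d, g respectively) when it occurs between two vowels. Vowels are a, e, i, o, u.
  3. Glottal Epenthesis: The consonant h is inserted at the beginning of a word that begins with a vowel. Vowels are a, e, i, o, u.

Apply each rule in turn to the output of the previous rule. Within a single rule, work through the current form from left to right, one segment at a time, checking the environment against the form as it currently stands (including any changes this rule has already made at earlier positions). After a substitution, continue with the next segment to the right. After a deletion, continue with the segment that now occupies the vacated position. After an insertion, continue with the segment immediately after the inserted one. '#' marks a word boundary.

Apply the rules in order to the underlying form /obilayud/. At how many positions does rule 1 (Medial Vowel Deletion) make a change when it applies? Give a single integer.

1 Medial Vowel Deletion: [obilayud] → [oblayd]
2 Intervocalic Voicing: no change — [oblayd]
3 Glottal Epenthesis: [oblayd] → [hoblayd]
Rule 1 changed 2 position(s).

2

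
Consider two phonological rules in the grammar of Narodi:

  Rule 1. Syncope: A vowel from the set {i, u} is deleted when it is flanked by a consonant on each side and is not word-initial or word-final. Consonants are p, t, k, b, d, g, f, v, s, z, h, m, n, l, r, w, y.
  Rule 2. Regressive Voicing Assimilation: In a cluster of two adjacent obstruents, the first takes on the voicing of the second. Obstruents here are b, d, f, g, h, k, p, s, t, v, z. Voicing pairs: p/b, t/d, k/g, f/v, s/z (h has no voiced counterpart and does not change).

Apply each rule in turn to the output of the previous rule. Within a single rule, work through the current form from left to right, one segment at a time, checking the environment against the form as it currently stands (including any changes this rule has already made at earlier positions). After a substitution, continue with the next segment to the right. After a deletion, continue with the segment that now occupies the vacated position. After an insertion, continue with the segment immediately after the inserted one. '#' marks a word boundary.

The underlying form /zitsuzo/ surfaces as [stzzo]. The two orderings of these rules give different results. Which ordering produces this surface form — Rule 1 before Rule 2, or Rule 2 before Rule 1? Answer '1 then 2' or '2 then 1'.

Order 1 then 2:
  1 Syncope: [zitsuzo] → [ztszo]
  2 Regressive Voicing Assimilation: [ztszo] → [stzzo]
  result: [stzzo]
Order 2 then 1:
  2 Regressive Voicing Assimilation: no change — [zitsuzo]
  1 Syncope: [zitsuzo] → [ztszo]
  result: [ztszo]

1 then 2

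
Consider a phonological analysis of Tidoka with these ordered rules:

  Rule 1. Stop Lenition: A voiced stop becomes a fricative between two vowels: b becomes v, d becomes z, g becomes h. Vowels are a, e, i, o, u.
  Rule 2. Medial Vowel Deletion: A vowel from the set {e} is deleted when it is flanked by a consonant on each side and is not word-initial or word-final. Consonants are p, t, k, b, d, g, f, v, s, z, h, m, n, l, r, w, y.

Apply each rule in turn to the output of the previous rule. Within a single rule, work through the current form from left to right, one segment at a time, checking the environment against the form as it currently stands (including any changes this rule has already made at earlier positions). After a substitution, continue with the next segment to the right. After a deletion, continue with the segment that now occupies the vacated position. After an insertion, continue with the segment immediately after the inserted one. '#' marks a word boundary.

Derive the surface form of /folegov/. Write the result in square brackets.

[folhov]

Rule 1 Stop Lenition: [folegov] → [folehov]
Rule 2 Medial Vowel Deletion: [folehov] → [folhov]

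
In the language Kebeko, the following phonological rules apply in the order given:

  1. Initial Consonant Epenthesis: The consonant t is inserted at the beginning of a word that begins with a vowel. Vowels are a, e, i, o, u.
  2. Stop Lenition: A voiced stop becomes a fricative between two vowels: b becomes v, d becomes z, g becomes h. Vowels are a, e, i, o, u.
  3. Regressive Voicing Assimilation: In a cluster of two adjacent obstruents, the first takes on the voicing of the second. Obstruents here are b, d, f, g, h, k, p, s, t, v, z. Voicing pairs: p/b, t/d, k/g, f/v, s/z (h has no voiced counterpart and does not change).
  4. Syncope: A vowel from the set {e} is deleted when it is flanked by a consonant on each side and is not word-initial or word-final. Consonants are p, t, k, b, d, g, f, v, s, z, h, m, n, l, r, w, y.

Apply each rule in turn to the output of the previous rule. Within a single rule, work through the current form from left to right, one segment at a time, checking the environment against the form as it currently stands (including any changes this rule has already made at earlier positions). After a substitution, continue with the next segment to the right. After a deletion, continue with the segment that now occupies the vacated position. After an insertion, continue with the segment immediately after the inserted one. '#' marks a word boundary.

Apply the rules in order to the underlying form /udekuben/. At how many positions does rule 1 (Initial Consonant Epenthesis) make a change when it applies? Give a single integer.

1 Initial Consonant Epenthesis: [udekuben] → [tudekuben]
2 Stop Lenition: [tudekuben] → [tuzekuven]
3 Regressive Voicing Assimilation: no change — [tuzekuven]
4 Syncope: [tuzekuven] → [tuzkuvn]
Rule 1 changed 1 position(s).

1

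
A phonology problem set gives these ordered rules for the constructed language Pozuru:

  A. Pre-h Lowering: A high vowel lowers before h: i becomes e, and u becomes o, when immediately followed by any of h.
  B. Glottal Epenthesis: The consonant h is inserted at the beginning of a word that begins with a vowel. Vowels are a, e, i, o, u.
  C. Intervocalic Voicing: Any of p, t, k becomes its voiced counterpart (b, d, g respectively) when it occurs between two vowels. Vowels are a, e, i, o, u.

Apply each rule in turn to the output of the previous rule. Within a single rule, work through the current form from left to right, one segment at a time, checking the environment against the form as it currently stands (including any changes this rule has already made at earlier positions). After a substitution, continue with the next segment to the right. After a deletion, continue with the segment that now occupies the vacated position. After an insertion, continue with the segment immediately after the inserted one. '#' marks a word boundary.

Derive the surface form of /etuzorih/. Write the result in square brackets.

[heduzoreh]

A Pre-h Lowering: [etuzorih] → [etuzoreh]
B Glottal Epenthesis: [etuzoreh] → [hetuzoreh]
C Intervocalic Voicing: [hetuzoreh] → [heduzoreh]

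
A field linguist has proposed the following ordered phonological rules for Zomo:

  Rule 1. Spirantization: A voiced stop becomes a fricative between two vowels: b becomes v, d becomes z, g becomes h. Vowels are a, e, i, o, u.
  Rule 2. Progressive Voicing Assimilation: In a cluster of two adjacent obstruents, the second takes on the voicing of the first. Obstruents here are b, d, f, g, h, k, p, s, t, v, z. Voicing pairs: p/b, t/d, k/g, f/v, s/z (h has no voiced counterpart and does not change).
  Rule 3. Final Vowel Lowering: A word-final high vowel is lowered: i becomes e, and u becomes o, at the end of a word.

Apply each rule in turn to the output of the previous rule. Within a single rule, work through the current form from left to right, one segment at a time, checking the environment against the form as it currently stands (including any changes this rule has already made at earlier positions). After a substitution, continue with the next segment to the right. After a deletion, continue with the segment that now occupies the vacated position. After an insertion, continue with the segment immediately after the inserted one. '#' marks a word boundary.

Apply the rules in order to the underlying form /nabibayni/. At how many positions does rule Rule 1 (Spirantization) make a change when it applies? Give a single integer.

Rule 1 Spirantization: [nabibayni] → [navivayni]
Rule 2 Progressive Voicing Assimilation: no change — [navivayni]
Rule 3 Final Vowel Lowering: [navivayni] → [navivayne]
Rule Rule 1 changed 2 position(s).

2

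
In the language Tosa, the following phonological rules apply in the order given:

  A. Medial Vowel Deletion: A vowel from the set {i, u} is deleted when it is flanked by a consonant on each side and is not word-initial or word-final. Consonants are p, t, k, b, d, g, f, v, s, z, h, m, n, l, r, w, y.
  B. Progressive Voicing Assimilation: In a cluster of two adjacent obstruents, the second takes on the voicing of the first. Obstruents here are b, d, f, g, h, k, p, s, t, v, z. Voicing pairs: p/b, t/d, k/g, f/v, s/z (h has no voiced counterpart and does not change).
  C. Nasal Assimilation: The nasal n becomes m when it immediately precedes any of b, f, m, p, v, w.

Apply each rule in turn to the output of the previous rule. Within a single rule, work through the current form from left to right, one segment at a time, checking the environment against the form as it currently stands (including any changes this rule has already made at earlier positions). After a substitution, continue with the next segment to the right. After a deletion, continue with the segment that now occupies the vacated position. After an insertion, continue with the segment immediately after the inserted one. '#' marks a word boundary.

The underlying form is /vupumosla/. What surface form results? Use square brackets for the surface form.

[vbmosla]

A Medial Vowel Deletion: [vupumosla] → [vpmosla]
B Progressive Voicing Assimilation: [vpmosla] → [vbmosla]
C Nasal Assimilation: no change — [vbmosla]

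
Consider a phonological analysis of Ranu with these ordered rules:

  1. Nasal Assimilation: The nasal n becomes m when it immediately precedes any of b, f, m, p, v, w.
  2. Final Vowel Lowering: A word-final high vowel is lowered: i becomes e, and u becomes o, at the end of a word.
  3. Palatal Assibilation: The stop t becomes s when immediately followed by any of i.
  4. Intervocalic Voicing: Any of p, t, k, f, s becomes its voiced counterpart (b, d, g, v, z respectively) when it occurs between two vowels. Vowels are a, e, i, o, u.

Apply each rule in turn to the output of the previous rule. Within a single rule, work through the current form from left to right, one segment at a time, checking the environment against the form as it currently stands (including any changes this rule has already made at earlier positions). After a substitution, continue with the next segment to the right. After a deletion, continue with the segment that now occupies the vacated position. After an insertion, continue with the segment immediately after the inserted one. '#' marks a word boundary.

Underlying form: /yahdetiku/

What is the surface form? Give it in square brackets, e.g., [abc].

[yahdezigo]

1 Nasal Assimilation: no change — [yahdetiku]
2 Final Vowel Lowering: [yahdetiku] → [yahdetiko]
3 Palatal Assibilation: [yahdetiko] → [yahdesiko]
4 Intervocalic Voicing: [yahdesiko] → [yahdezigo]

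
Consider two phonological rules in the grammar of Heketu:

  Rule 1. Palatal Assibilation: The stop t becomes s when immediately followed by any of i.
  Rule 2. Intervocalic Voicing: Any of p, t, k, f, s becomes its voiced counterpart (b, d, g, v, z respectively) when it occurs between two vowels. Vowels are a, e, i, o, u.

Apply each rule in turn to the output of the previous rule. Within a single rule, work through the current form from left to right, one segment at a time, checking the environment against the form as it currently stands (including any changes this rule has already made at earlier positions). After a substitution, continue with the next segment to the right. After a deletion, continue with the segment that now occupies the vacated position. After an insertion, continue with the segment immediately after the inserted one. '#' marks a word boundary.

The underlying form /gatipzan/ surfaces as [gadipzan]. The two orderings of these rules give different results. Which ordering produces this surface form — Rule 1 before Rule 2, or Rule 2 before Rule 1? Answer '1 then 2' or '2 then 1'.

2 then 1

Order 1 then 2:
  1 Palatal Assibilation: [gatipzan] → [gasipzan]
  2 Intervocalic Voicing: [gasipzan] → [gazipzan]
  result: [gazipzan]
Order 2 then 1:
  2 Intervocalic Voicing: [gatipzan] → [gadipzan]
  1 Palatal Assibilation: no change — [gadipzan]
  result: [gadipzan]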